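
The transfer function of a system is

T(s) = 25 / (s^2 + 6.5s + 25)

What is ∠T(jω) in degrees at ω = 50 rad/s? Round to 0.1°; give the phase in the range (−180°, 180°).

-172.5°

At s = jω = j50:
quadratic: (j50)² + 6.5·j50 + 25 = -2475 + j325 → |·| ≈ 2496.2, ∠ ≈ 172.52°
∠T = 0.00° − 172.52° = -172.52°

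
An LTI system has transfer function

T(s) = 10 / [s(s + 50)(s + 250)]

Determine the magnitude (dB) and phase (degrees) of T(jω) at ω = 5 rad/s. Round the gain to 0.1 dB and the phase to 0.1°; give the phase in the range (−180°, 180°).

At s = jω = j5:
pole (s+50): 50 + j5 → |·| = √(50²+5²) = √2525 ≈ 50.249, ∠ = arctan(5/50) ≈ 5.71°
pole (s+250): 250 + j5 → |·| = √(250²+5²) = √62525 ≈ 250.05, ∠ = arctan(5/250) ≈ 1.15°
pole at origin: |s| = 5, ∠ = 90.00° (in denominator)
|T| = 10 / 62824 ≈ 0.00015917
Gain = 20 log₁₀(0.00015917) ≈ -75.96 dB
∠T = 0.00° − 96.86° = -96.86°

-76.0 dB, -96.9°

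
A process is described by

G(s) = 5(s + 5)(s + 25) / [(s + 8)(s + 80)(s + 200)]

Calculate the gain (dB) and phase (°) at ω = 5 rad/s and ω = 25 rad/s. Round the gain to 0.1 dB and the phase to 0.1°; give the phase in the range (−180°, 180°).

At s = jω = j5:
zero (s+5): 5 + j5 → |·| = √(5²+5²) = √50 ≈ 7.0711, ∠ = arctan(5/5) ≈ 45.00°
zero (s+25): 25 + j5 → |·| = √(25²+5²) = √650 ≈ 25.495, ∠ = arctan(5/25) ≈ 11.31°
pole (s+8): 8 + j5 → |·| = √(8²+5²) = √89 ≈ 9.434, ∠ = arctan(5/8) ≈ 32.01°
pole (s+80): 80 + j5 → |·| = √(80²+5²) = √6425 ≈ 80.156, ∠ = arctan(5/80) ≈ 3.58°
pole (s+200): 200 + j5 → |·| = √(200²+5²) = √40025 ≈ 200.06, ∠ = arctan(5/200) ≈ 1.43°
|G| = 5 · 180.28 / 1.5128e+05 ≈ 0.0059585
Gain = 20 log₁₀(0.0059585) ≈ -44.50 dB
∠G = 56.31° − 37.02° = 19.29°

At s = jω = j25:
zero (s+5): 5 + j25 → |·| = √(5²+25²) = √650 ≈ 25.495, ∠ = arctan(25/5) ≈ 78.69°
zero (s+25): 25 + j25 → |·| = √(25²+25²) = √1250 ≈ 35.355, ∠ = arctan(25/25) ≈ 45.00°
pole (s+8): 8 + j25 → |·| = √(8²+25²) = √689 ≈ 26.249, ∠ = arctan(25/8) ≈ 72.26°
pole (s+80): 80 + j25 → |·| = √(80²+25²) = √7025 ≈ 83.815, ∠ = arctan(25/80) ≈ 17.35°
pole (s+200): 200 + j25 → |·| = √(200²+25²) = √40625 ≈ 201.56, ∠ = arctan(25/200) ≈ 7.13°
|G| = 5 · 901.38 / 4.4344e+05 ≈ 0.010163
Gain = 20 log₁₀(0.010163) ≈ -39.86 dB
∠G = 123.69° − 96.74° = 26.95°

ω = 5: -44.5 dB, 19.3°; ω = 25: -39.9 dB, 27.0°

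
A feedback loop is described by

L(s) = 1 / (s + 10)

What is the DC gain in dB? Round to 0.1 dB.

L(0) = 1 / 10 = 0.1
20 log₁₀(0.1) ≈ -20.00 dB

-20.0 dB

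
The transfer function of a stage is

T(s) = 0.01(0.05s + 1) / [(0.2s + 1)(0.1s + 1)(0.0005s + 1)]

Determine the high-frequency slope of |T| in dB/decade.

-40 dB/decade

Each pole contributes −20 dB/decade at high frequency; each zero contributes +20 dB/decade.
Net: 1 zero(s) − 3 pole(s) → -40 dB/decade.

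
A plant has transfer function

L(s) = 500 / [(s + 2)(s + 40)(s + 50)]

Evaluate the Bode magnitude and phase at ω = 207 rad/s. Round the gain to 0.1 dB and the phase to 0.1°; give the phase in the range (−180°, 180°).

-85.4 dB, 115.1°

At s = jω = j207:
pole (s+2): 2 + j207 → |·| = √(2²+207²) = √42853 ≈ 207.01, ∠ = arctan(207/2) ≈ 89.45°
pole (s+40): 40 + j207 → |·| = √(40²+207²) = √44449 ≈ 210.83, ∠ = arctan(207/40) ≈ 79.06°
pole (s+50): 50 + j207 → |·| = √(50²+207²) = √45349 ≈ 212.95, ∠ = arctan(207/50) ≈ 76.42°
|L| = 500 / 9.294e+06 ≈ 5.3798e-05
Gain = 20 log₁₀(5.3798e-05) ≈ -85.38 dB
∠L = 0.00° − 244.93° = -244.93° ≡ 115.07° (principal value)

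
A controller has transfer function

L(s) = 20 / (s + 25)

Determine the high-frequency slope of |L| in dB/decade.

-20 dB/decade

Each pole contributes −20 dB/decade at high frequency; each zero contributes +20 dB/decade.
Net: 0 zero(s) − 1 pole(s) → -20 dB/decade.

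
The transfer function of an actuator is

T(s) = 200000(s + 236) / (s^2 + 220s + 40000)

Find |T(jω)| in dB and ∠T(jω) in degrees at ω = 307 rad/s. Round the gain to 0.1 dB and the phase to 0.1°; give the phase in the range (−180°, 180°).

59.0 dB, -76.3°

At s = jω = j307:
zero (s+236): 236 + j307 → |·| = √(236²+307²) = √149945 ≈ 387.23, ∠ = arctan(307/236) ≈ 52.45°
quadratic: (j307)² + 220·j307 + 40000 = -54249 + j67540 → |·| ≈ 86629, ∠ ≈ 128.77°
|T| = 200000 · 387.23 / 86629 ≈ 894
Gain = 20 log₁₀(894) ≈ 59.03 dB
∠T = 52.45° − 128.77° = -76.32°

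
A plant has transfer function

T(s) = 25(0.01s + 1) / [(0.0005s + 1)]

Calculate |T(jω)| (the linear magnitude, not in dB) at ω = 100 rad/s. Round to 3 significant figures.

35.3

At ω = 100 rad/s:
zero (1 + j100·0.01) = 1 + j1 → |·| ≈ 1.4142, ∠ ≈ 45.00°
pole (1 + j100·0.0005) = 1 + j0.05 → |·| ≈ 1.0012, ∠ ≈ 2.86°
|T| = 25 · 1.4142 / (1.0012) ≈ 35.313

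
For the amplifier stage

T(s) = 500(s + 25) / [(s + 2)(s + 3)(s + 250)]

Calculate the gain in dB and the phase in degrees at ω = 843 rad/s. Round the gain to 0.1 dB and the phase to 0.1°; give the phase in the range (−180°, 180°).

At s = jω = j843:
zero (s+25): 25 + j843 → |·| = √(25²+843²) = √711274 ≈ 843.37, ∠ = arctan(843/25) ≈ 88.30°
pole (s+2): 2 + j843 → |·| = √(2²+843²) = √710653 ≈ 843, ∠ = arctan(843/2) ≈ 89.86°
pole (s+3): 3 + j843 → |·| = √(3²+843²) = √710658 ≈ 843.01, ∠ = arctan(843/3) ≈ 89.80°
pole (s+250): 250 + j843 → |·| = √(250²+843²) = √773149 ≈ 879.29, ∠ = arctan(843/250) ≈ 73.48°
|T| = 500 · 843.37 / 6.2487e+08 ≈ 0.00067484
Gain = 20 log₁₀(0.00067484) ≈ -63.42 dB
∠T = 88.30° − 253.14° = -164.84°

-63.4 dB, -164.8°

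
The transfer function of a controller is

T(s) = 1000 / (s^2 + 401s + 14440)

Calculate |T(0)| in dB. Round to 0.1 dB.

-23.2 dB

T(0) = 1000 / 14440 ≈ 0.069252
20 log₁₀(0.069252) ≈ -23.19 dB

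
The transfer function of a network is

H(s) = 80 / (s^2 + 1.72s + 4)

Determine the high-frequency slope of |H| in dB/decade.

-40 dB/decade

Each pole contributes −20 dB/decade at high frequency; each zero contributes +20 dB/decade.
Net: 0 zero(s) − 2 pole(s) → -40 dB/decade.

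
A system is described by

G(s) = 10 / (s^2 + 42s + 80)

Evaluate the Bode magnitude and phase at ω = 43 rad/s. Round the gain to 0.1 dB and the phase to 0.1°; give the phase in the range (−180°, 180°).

Substitute s = j43:
Numerator: 10 = 10 + j0
Denominator: (j43)^2 + 42(j43) + 80 = -1769 + j1806
|N| = √(10² + 0²) ≈ 10, ∠N ≈ 0.00°
|D| = √(1769² + 1806²) ≈ 2528, ∠D ≈ 134.41°
|G| = 10 / 2528 ≈ 0.0039557
Gain = 20 log₁₀(0.0039557) ≈ -48.06 dB
∠G = 0.00° − 134.41° = -134.41°

-48.1 dB, -134.4°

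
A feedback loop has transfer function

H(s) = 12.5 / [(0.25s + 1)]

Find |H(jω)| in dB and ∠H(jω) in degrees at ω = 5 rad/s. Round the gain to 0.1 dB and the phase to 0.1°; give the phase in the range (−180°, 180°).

At ω = 5 rad/s:
pole (1 + j5·0.25) = 1 + j1.25 → |·| ≈ 1.6008, ∠ ≈ 51.34°
|H| = 12.5 · 1 / (1.6008) ≈ 7.8086
Gain = 20 log₁₀(7.8086) ≈ 17.85 dB
∠H = (0°) − (51.34°) = -51.34°

17.9 dB, -51.3°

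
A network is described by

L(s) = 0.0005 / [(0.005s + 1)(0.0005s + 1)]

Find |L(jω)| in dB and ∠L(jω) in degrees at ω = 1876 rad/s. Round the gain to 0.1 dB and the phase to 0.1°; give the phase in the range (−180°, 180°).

-88.3 dB, -127.1°

At ω = 1876 rad/s:
pole (1 + j1876·0.005) = 1 + j9.38 → |·| ≈ 9.4332, ∠ ≈ 83.91°
pole (1 + j1876·0.0005) = 1 + j0.938 → |·| ≈ 1.3711, ∠ ≈ 43.17°
|L| = 0.0005 · 1 / (9.4332 · 1.3711) ≈ 3.8658e-05
Gain = 20 log₁₀(3.8658e-05) ≈ -88.26 dB
∠L = (0°) − (83.91° + 43.17°) = -127.08°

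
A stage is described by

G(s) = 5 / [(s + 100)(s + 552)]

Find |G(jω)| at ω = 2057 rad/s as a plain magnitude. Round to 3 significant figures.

1.14e-06

At s = jω = j2057:
pole (s+100): 100 + j2057 → |·| = √(100²+2057²) = √4241249 ≈ 2059.4, ∠ = arctan(2057/100) ≈ 87.22°
pole (s+552): 552 + j2057 → |·| = √(552²+2057²) = √4535953 ≈ 2129.8, ∠ = arctan(2057/552) ≈ 74.98°
|G| = 5 / 4.3861e+06 ≈ 1.14e-06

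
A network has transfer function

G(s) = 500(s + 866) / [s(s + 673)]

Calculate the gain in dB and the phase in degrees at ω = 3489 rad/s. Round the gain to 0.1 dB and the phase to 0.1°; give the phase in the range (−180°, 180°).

At s = jω = j3489:
zero (s+866): 866 + j3489 → |·| = √(866²+3489²) = √12923077 ≈ 3594.9, ∠ = arctan(3489/866) ≈ 76.06°
pole (s+673): 673 + j3489 → |·| = √(673²+3489²) = √12626050 ≈ 3553.3, ∠ = arctan(3489/673) ≈ 79.08°
pole at origin: |s| = 3489, ∠ = 90.00° (in denominator)
|G| = 500 · 3594.9 / 1.2397e+07 ≈ 0.14499
Gain = 20 log₁₀(0.14499) ≈ -16.77 dB
∠G = 76.06° − 169.08° = -93.02°

-16.8 dB, -93.0°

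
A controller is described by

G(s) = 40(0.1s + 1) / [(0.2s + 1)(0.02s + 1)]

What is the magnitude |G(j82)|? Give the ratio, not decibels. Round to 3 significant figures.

At ω = 82 rad/s:
zero (1 + j82·0.1) = 1 + j8.2 → |·| ≈ 8.2608, ∠ ≈ 83.05°
pole (1 + j82·0.2) = 1 + j16.4 → |·| ≈ 16.43, ∠ ≈ 86.51°
pole (1 + j82·0.02) = 1 + j1.64 → |·| ≈ 1.9208, ∠ ≈ 58.63°
|G| = 40 · 8.2608 / (16.43 · 1.9208) ≈ 10.47

10.5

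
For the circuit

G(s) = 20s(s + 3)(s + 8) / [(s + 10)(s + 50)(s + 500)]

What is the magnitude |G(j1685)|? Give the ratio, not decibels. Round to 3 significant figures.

At s = jω = j1685:
zero (s+3): 3 + j1685 → |·| = √(3²+1685²) = √2839234 ≈ 1685, ∠ = arctan(1685/3) ≈ 89.90°
zero (s+8): 8 + j1685 → |·| = √(8²+1685²) = √2839289 ≈ 1685, ∠ = arctan(1685/8) ≈ 89.73°
zero at origin: s = j1685 → |·| = 1685, ∠ = 90.00°
pole (s+10): 10 + j1685 → |·| = √(10²+1685²) = √2839325 ≈ 1685, ∠ = arctan(1685/10) ≈ 89.66°
pole (s+50): 50 + j1685 → |·| = √(50²+1685²) = √2841725 ≈ 1685.7, ∠ = arctan(1685/50) ≈ 88.30°
pole (s+500): 500 + j1685 → |·| = √(500²+1685²) = √3089225 ≈ 1757.6, ∠ = arctan(1685/500) ≈ 73.47°
|G| = 20 · 4.7841e+09 / 4.9923e+09 ≈ 19.166

19.2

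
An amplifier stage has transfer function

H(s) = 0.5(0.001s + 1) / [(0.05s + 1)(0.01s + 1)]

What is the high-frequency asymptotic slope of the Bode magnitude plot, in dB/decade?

-20 dB/decade

Each pole contributes −20 dB/decade at high frequency; each zero contributes +20 dB/decade.
Net: 1 zero(s) − 2 pole(s) → -20 dB/decade.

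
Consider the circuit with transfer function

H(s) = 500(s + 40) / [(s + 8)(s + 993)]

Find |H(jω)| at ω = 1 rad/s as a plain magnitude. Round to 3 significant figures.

At s = jω = j1:
zero (s+40): 40 + j1 → |·| = √(40²+1²) = √1601 ≈ 40.012, ∠ = arctan(1/40) ≈ 1.43°
pole (s+8): 8 + j1 → |·| = √(8²+1²) = √65 ≈ 8.0623, ∠ = arctan(1/8) ≈ 7.13°
pole (s+993): 993 + j1 → |·| = √(993²+1²) = √986050 ≈ 993, ∠ = arctan(1/993) ≈ 0.06°
|H| = 500 · 40.012 / 8005.9 ≈ 2.4989

2.50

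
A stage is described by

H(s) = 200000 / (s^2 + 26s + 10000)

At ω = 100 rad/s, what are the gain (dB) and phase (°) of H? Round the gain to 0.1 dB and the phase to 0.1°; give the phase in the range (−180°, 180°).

At s = jω = j100:
quadratic: (j100)² + 26·j100 + 10000 = 0 + j2600 → |·| ≈ 2600, ∠ ≈ 90.00°
|H| = 200000 / 2600 ≈ 76.923
Gain = 20 log₁₀(76.923) ≈ 37.72 dB
∠H = 0.00° − 90.00° = -90.00°

37.7 dB, -90.0°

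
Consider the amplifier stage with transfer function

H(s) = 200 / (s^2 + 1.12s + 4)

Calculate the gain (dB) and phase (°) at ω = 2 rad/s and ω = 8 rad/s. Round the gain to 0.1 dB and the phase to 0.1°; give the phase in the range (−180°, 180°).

ω = 2: 39.0 dB, -90.0°; ω = 8: 10.4 dB, -171.5°

At s = jω = j2:
quadratic: (j2)² + 1.12·j2 + 4 = 0 + j2.24 → |·| ≈ 2.24, ∠ ≈ 90.00°
|H| = 200 / 2.24 ≈ 89.286
Gain = 20 log₁₀(89.286) ≈ 39.02 dB
∠H = 0.00° − 90.00° = -90.00°

At s = jω = j8:
quadratic: (j8)² + 1.12·j8 + 4 = -60 + j8.96 → |·| ≈ 60.665, ∠ ≈ 171.51°
|H| = 200 / 60.665 ≈ 3.2968
Gain = 20 log₁₀(3.2968) ≈ 10.36 dB
∠H = 0.00° − 171.51° = -171.51°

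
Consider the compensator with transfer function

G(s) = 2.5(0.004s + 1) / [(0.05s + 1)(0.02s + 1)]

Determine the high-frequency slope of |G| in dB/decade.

-20 dB/decade

Each pole contributes −20 dB/decade at high frequency; each zero contributes +20 dB/decade.
Net: 1 zero(s) − 2 pole(s) → -20 dB/decade.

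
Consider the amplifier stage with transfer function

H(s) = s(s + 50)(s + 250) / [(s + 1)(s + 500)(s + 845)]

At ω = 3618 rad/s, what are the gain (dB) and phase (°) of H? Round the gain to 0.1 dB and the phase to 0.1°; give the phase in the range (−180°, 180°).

-0.3 dB, 16.3°

At s = jω = j3618:
zero (s+50): 50 + j3618 → |·| = √(50²+3618²) = √13092424 ≈ 3618.3, ∠ = arctan(3618/50) ≈ 89.21°
zero (s+250): 250 + j3618 → |·| = √(250²+3618²) = √13152424 ≈ 3626.6, ∠ = arctan(3618/250) ≈ 86.05°
zero at origin: s = j3618 → |·| = 3618, ∠ = 90.00°
pole (s+1): 1 + j3618 → |·| = √(1²+3618²) = √13089925 ≈ 3618, ∠ = arctan(3618/1) ≈ 89.98°
pole (s+500): 500 + j3618 → |·| = √(500²+3618²) = √13339924 ≈ 3652.4, ∠ = arctan(3618/500) ≈ 82.13°
pole (s+845): 845 + j3618 → |·| = √(845²+3618²) = √13803949 ≈ 3715.4, ∠ = arctan(3618/845) ≈ 76.85°
|H| = 1 · 4.7476e+10 / 4.9097e+10 ≈ 0.96698
Gain = 20 log₁₀(0.96698) ≈ -0.29 dB
∠H = 265.26° − 248.96° = 16.30°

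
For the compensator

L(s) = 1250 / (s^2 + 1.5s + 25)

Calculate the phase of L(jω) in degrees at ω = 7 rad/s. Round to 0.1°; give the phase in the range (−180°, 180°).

At s = jω = j7:
quadratic: (j7)² + 1.5·j7 + 25 = -24 + j10.5 → |·| ≈ 26.196, ∠ ≈ 156.37°
∠L = 0.00° − 156.37° = -156.37°

-156.4°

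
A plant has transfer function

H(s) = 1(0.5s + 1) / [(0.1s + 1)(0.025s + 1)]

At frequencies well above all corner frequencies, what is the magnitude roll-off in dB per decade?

-20 dB/decade

Each pole contributes −20 dB/decade at high frequency; each zero contributes +20 dB/decade.
Net: 1 zero(s) − 2 pole(s) → -20 dB/decade.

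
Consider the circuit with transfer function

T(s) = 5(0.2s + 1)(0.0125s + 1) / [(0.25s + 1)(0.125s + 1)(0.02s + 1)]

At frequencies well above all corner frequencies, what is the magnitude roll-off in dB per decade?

Each pole contributes −20 dB/decade at high frequency; each zero contributes +20 dB/decade.
Net: 2 zero(s) − 3 pole(s) → -20 dB/decade.

-20 dB/decade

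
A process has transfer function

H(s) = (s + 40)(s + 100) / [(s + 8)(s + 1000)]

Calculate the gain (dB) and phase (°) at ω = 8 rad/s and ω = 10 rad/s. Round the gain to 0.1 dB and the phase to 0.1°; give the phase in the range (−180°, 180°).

ω = 8: -8.8 dB, -29.6°; ω = 10: -9.8 dB, -32.2°

At s = jω = j8:
zero (s+40): 40 + j8 → |·| = √(40²+8²) = √1664 ≈ 40.792, ∠ = arctan(8/40) ≈ 11.31°
zero (s+100): 100 + j8 → |·| = √(100²+8²) = √10064 ≈ 100.32, ∠ = arctan(8/100) ≈ 4.57°
pole (s+8): 8 + j8 → |·| = √(8²+8²) = √128 ≈ 11.314, ∠ = arctan(8/8) ≈ 45.00°
pole (s+1000): 1000 + j8 → |·| = √(1000²+8²) = √1000064 ≈ 1000, ∠ = arctan(8/1000) ≈ 0.46°
|H| = 1 · 4092.3 / 11314 ≈ 0.3617
Gain = 20 log₁₀(0.3617) ≈ -8.83 dB
∠H = 15.88° − 45.46° = -29.58°

At s = jω = j10:
zero (s+40): 40 + j10 → |·| = √(40²+10²) = √1700 ≈ 41.231, ∠ = arctan(10/40) ≈ 14.04°
zero (s+100): 100 + j10 → |·| = √(100²+10²) = √10100 ≈ 100.5, ∠ = arctan(10/100) ≈ 5.71°
pole (s+8): 8 + j10 → |·| = √(8²+10²) = √164 ≈ 12.806, ∠ = arctan(10/8) ≈ 51.34°
pole (s+1000): 1000 + j10 → |·| = √(1000²+10²) = √1000100 ≈ 1000, ∠ = arctan(10/1000) ≈ 0.57°
|H| = 1 · 4143.7 / 12806 ≈ 0.32357
Gain = 20 log₁₀(0.32357) ≈ -9.80 dB
∠H = 19.75° − 51.91° = -32.16°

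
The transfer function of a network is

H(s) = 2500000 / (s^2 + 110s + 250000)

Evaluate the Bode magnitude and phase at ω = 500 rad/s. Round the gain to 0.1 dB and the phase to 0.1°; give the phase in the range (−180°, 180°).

33.2 dB, -90.0°

At s = jω = j500:
quadratic: (j500)² + 110·j500 + 250000 = 0 + j55000 → |·| ≈ 55000, ∠ ≈ 90.00°
|H| = 2500000 / 55000 ≈ 45.455
Gain = 20 log₁₀(45.455) ≈ 33.15 dB
∠H = 0.00° − 90.00° = -90.00°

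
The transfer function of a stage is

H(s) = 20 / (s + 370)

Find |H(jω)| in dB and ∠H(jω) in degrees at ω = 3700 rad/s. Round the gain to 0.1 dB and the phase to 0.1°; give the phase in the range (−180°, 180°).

-45.4 dB, -84.3°

At s = jω = j3700:
pole (s+370): 370 + j3700 → |·| = √(370²+3700²) = √13826900 ≈ 3718.5, ∠ = arctan(3700/370) ≈ 84.29°
|H| = 20 / 3718.5 ≈ 0.0053785
Gain = 20 log₁₀(0.0053785) ≈ -45.39 dB
∠H = 0.00° − 84.29° = -84.29°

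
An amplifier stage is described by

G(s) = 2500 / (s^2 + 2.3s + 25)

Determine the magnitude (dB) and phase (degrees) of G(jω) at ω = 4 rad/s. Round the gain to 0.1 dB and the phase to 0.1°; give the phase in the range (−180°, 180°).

45.8 dB, -45.6°

At s = jω = j4:
quadratic: (j4)² + 2.3·j4 + 25 = 9 + j9.2 → |·| ≈ 12.87, ∠ ≈ 45.63°
|G| = 2500 / 12.87 ≈ 194.25
Gain = 20 log₁₀(194.25) ≈ 45.77 dB
∠G = 0.00° − 45.63° = -45.63°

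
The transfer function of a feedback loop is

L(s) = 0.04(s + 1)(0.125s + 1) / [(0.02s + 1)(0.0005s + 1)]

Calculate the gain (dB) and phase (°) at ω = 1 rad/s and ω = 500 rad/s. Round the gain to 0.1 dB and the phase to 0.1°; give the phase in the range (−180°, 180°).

At ω = 1 rad/s:
zero (1 + j1·1) = 1 + j1 → |·| ≈ 1.4142, ∠ ≈ 45.00°
zero (1 + j1·0.125) = 1 + j0.125 → |·| ≈ 1.0078, ∠ ≈ 7.13°
pole (1 + j1·0.02) = 1 + j0.02 → |·| ≈ 1.0002, ∠ ≈ 1.15°
pole (1 + j1·0.0005) = 1 + j0.0005 → |·| ≈ 1, ∠ ≈ 0.03°
|L| = 0.04 · 1.4142 · 1.0078 / (1.0002 · 1) ≈ 0.056998
Gain = 20 log₁₀(0.056998) ≈ -24.88 dB
∠L = (45.00° + 7.13°) − (1.15° + 0.03°) = 50.95°

At ω = 500 rad/s:
zero (1 + j500·1) = 1 + j500 → |·| ≈ 500, ∠ ≈ 89.89°
zero (1 + j500·0.125) = 1 + j62.5 → |·| ≈ 62.508, ∠ ≈ 89.08°
pole (1 + j500·0.02) = 1 + j10 → |·| ≈ 10.05, ∠ ≈ 84.29°
pole (1 + j500·0.0005) = 1 + j0.25 → |·| ≈ 1.0308, ∠ ≈ 14.04°
|L| = 0.04 · 500 · 62.508 / (10.05 · 1.0308) ≈ 120.68
Gain = 20 log₁₀(120.68) ≈ 41.63 dB
∠L = (89.89° + 89.08°) − (84.29° + 14.04°) = 80.64°

ω = 1: -24.9 dB, 51.0°; ω = 500: 41.6 dB, 80.6°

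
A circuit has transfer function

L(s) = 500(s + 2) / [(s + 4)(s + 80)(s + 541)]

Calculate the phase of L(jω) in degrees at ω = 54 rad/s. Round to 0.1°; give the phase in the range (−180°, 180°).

At s = jω = j54:
zero (s+2): 2 + j54 → |·| = √(2²+54²) = √2920 ≈ 54.037, ∠ = arctan(54/2) ≈ 87.88°
pole (s+4): 4 + j54 → |·| = √(4²+54²) = √2932 ≈ 54.148, ∠ = arctan(54/4) ≈ 85.76°
pole (s+80): 80 + j54 → |·| = √(80²+54²) = √9316 ≈ 96.519, ∠ = arctan(54/80) ≈ 34.02°
pole (s+541): 541 + j54 → |·| = √(541²+54²) = √295597 ≈ 543.69, ∠ = arctan(54/541) ≈ 5.70°
∠L = 87.88° − 125.48° = -37.60°

-37.6°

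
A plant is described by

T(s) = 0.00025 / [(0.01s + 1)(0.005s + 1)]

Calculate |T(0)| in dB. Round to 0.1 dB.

T(0) = 0.00025 · 1 / 1 = 0.00025
20 log₁₀(0.00025) ≈ -72.04 dB

-72.0 dB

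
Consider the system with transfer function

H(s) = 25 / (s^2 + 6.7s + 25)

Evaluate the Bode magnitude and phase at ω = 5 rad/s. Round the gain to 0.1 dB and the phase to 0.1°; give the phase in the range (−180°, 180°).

-2.5 dB, -90.0°

At s = jω = j5:
quadratic: (j5)² + 6.7·j5 + 25 = 0 + j33.5 → |·| ≈ 33.5, ∠ ≈ 90.00°
|H| = 25 / 33.5 ≈ 0.74627
Gain = 20 log₁₀(0.74627) ≈ -2.54 dB
∠H = 0.00° − 90.00° = -90.00°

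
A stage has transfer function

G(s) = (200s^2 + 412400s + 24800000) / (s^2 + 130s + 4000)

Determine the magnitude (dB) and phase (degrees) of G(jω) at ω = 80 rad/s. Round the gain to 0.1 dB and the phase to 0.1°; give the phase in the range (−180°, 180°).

Substitute s = j80:
Numerator: 200(j80)^2 + 412400(j80) + 24800000 = 23520000 + j32992000
Denominator: (j80)^2 + 130(j80) + 4000 = -2400 + j10400
|N| = √(23520000² + 32992000²) ≈ 4.0517e+07, ∠N ≈ 54.51°
|D| = √(2400² + 10400²) ≈ 10673, ∠D ≈ 102.99°
|G| = 4.0517e+07 / 10673 ≈ 3796.2
Gain = 20 log₁₀(3796.2) ≈ 71.59 dB
∠G = 54.51° − 102.99° = -48.48°

71.6 dB, -48.5°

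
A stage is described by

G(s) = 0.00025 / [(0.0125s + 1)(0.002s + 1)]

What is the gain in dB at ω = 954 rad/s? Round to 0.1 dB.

-100.3 dB

At ω = 954 rad/s:
pole (1 + j954·0.0125) = 1 + j11.925 → |·| ≈ 11.967, ∠ ≈ 85.21°
pole (1 + j954·0.002) = 1 + j1.908 → |·| ≈ 2.1542, ∠ ≈ 62.34°
|G| = 0.00025 · 1 / (11.967 · 2.1542) ≈ 9.6977e-06
Gain = 20 log₁₀(9.6977e-06) ≈ -100.27 dB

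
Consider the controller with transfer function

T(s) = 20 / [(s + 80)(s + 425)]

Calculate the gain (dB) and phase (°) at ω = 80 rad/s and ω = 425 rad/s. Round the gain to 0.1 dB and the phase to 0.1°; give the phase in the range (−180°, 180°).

ω = 80: -67.8 dB, -55.7°; ω = 425: -82.3 dB, -124.3°

At s = jω = j80:
pole (s+80): 80 + j80 → |·| = √(80²+80²) = √12800 ≈ 113.14, ∠ = arctan(80/80) ≈ 45.00°
pole (s+425): 425 + j80 → |·| = √(425²+80²) = √187025 ≈ 432.46, ∠ = arctan(80/425) ≈ 10.66°
|T| = 20 / 48929 ≈ 0.00040876
Gain = 20 log₁₀(0.00040876) ≈ -67.77 dB
∠T = 0.00° − 55.66° = -55.66°

At s = jω = j425:
pole (s+80): 80 + j425 → |·| = √(80²+425²) = √187025 ≈ 432.46, ∠ = arctan(425/80) ≈ 79.34°
pole (s+425): 425 + j425 → |·| = √(425²+425²) = √361250 ≈ 601.04, ∠ = arctan(425/425) ≈ 45.00°
|T| = 20 / 2.5993e+05 ≈ 7.6944e-05
Gain = 20 log₁₀(7.6944e-05) ≈ -82.28 dB
∠T = 0.00° − 124.34° = -124.34°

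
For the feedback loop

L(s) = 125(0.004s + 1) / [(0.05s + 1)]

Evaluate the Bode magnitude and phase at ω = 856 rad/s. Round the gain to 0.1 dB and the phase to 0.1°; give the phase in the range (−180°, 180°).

20.4 dB, -14.9°

At ω = 856 rad/s:
zero (1 + j856·0.004) = 1 + j3.424 → |·| ≈ 3.567, ∠ ≈ 73.72°
pole (1 + j856·0.05) = 1 + j42.8 → |·| ≈ 42.812, ∠ ≈ 88.66°
|L| = 125 · 3.567 / (42.812) ≈ 10.415
Gain = 20 log₁₀(10.415) ≈ 20.35 dB
∠L = (73.72°) − (88.66°) = -14.94°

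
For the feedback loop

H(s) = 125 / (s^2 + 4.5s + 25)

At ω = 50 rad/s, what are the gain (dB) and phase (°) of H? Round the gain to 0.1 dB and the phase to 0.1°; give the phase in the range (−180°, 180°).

-26.0 dB, -174.8°

At s = jω = j50:
quadratic: (j50)² + 4.5·j50 + 25 = -2475 + j225 → |·| ≈ 2485.2, ∠ ≈ 174.81°
|H| = 125 / 2485.2 ≈ 0.050298
Gain = 20 log₁₀(0.050298) ≈ -25.97 dB
∠H = 0.00° − 174.81° = -174.81°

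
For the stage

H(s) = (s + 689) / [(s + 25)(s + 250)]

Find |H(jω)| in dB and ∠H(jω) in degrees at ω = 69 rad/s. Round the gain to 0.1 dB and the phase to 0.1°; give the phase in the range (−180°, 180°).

At s = jω = j69:
zero (s+689): 689 + j69 → |·| = √(689²+69²) = √479482 ≈ 692.45, ∠ = arctan(69/689) ≈ 5.72°
pole (s+25): 25 + j69 → |·| = √(25²+69²) = √5386 ≈ 73.389, ∠ = arctan(69/25) ≈ 70.08°
pole (s+250): 250 + j69 → |·| = √(250²+69²) = √67261 ≈ 259.35, ∠ = arctan(69/250) ≈ 15.43°
|H| = 1 · 692.45 / 19033 ≈ 0.036382
Gain = 20 log₁₀(0.036382) ≈ -28.78 dB
∠H = 5.72° − 85.51° = -79.79°

-28.8 dB, -79.8°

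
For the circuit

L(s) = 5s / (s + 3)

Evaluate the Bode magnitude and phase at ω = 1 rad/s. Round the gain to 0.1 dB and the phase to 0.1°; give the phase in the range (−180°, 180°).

At s = jω = j1:
zero at origin: s = j1 → |·| = 1, ∠ = 90.00°
pole (s+3): 3 + j1 → |·| = √(3²+1²) = √10 ≈ 3.1623, ∠ = arctan(1/3) ≈ 18.43°
|L| = 5 · 1 / 3.1623 ≈ 1.5811
Gain = 20 log₁₀(1.5811) ≈ 3.98 dB
∠L = 90.00° − 18.43° = 71.57°

4.0 dB, 71.6°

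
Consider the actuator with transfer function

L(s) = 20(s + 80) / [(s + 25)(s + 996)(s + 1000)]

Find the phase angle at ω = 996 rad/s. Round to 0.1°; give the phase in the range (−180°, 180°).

At s = jω = j996:
zero (s+80): 80 + j996 → |·| = √(80²+996²) = √998416 ≈ 999.21, ∠ = arctan(996/80) ≈ 85.41°
pole (s+25): 25 + j996 → |·| = √(25²+996²) = √992641 ≈ 996.31, ∠ = arctan(996/25) ≈ 88.56°
pole (s+996): 996 + j996 → |·| = √(996²+996²) = √1984032 ≈ 1408.6, ∠ = arctan(996/996) ≈ 45.00°
pole (s+1000): 1000 + j996 → |·| = √(1000²+996²) = √1992016 ≈ 1411.4, ∠ = arctan(996/1000) ≈ 44.89°
∠L = 85.41° − 178.45° = -93.04°

-93.0°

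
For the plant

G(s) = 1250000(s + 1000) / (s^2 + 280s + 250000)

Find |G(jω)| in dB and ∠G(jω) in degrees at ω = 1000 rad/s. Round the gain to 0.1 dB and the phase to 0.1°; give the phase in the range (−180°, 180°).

66.9 dB, -114.5°

At s = jω = j1000:
zero (s+1000): 1000 + j1000 → |·| = √(1000²+1000²) = √2000000 ≈ 1414.2, ∠ = arctan(1000/1000) ≈ 45.00°
quadratic: (j1000)² + 280·j1000 + 250000 = -750000 + j280000 → |·| ≈ 8.0056e+05, ∠ ≈ 159.53°
|G| = 1250000 · 1414.2 / 8.0056e+05 ≈ 2208.1
Gain = 20 log₁₀(2208.1) ≈ 66.88 dB
∠G = 45.00° − 159.53° = -114.53°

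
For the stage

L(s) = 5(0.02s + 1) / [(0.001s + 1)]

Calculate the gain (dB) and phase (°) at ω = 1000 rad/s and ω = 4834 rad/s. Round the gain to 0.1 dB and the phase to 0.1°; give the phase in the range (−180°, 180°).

At ω = 1000 rad/s:
zero (1 + j1000·0.02) = 1 + j20 → |·| ≈ 20.025, ∠ ≈ 87.14°
pole (1 + j1000·0.001) = 1 + j1 → |·| ≈ 1.4142, ∠ ≈ 45.00°
|L| = 5 · 20.025 / (1.4142) ≈ 70.8
Gain = 20 log₁₀(70.8) ≈ 37.00 dB
∠L = (87.14°) − (45.00°) = 42.14°

At ω = 4834 rad/s:
zero (1 + j4834·0.02) = 1 + j96.68 → |·| ≈ 96.685, ∠ ≈ 89.41°
pole (1 + j4834·0.001) = 1 + j4.834 → |·| ≈ 4.9364, ∠ ≈ 78.31°
|L| = 5 · 96.685 / (4.9364) ≈ 97.931
Gain = 20 log₁₀(97.931) ≈ 39.82 dB
∠L = (89.41°) − (78.31°) = 11.10°

ω = 1000: 37.0 dB, 42.1°; ω = 4834: 39.8 dB, 11.1°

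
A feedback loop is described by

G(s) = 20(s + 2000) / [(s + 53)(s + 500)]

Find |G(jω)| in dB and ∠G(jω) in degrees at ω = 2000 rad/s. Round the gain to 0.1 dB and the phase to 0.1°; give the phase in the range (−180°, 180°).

At s = jω = j2000:
zero (s+2000): 2000 + j2000 → |·| = √(2000²+2000²) = √8000000 ≈ 2828.4, ∠ = arctan(2000/2000) ≈ 45.00°
pole (s+53): 53 + j2000 → |·| = √(53²+2000²) = √4002809 ≈ 2000.7, ∠ = arctan(2000/53) ≈ 88.48°
pole (s+500): 500 + j2000 → |·| = √(500²+2000²) = √4250000 ≈ 2061.6, ∠ = arctan(2000/500) ≈ 75.96°
|G| = 20 · 2828.4 / 4.1246e+06 ≈ 0.013715
Gain = 20 log₁₀(0.013715) ≈ -37.26 dB
∠G = 45.00° − 164.44° = -119.44°

-37.3 dB, -119.4°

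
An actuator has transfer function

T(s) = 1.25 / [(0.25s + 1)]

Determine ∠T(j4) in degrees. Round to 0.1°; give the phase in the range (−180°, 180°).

At ω = 4 rad/s:
pole (1 + j4·0.25) = 1 + j1 → |·| ≈ 1.4142, ∠ ≈ 45.00°
∠T = (0°) − (45.00°) = -45.00°

-45.0°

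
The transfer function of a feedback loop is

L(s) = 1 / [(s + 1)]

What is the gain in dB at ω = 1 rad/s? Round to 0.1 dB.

-3.0 dB

At ω = 1 rad/s:
pole (1 + j1·1) = 1 + j1 → |·| ≈ 1.4142, ∠ ≈ 45.00°
|L| = 1 · 1 / (1.4142) ≈ 0.70711
Gain = 20 log₁₀(0.70711) ≈ -3.01 dB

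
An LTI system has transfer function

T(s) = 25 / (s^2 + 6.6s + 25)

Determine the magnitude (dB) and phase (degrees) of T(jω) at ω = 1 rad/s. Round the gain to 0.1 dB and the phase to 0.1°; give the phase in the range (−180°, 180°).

0.0 dB, -15.4°

At s = jω = j1:
quadratic: (j1)² + 6.6·j1 + 25 = 24 + j6.6 → |·| ≈ 24.891, ∠ ≈ 15.38°
|T| = 25 / 24.891 ≈ 1.0044
Gain = 20 log₁₀(1.0044) ≈ 0.04 dB
∠T = 0.00° − 15.38° = -15.38°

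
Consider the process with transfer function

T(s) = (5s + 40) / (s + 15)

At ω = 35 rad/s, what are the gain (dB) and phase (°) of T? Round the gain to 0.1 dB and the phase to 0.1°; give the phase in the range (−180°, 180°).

Substitute s = j35:
Numerator: 5(j35) + 40 = 40 + j175
Denominator: (j35) + 15 = 15 + j35
|N| = √(40² + 175²) ≈ 179.51, ∠N ≈ 77.12°
|D| = √(15² + 35²) ≈ 38.079, ∠D ≈ 66.80°
|T| = 179.51 / 38.079 ≈ 4.7141
Gain = 20 log₁₀(4.7141) ≈ 13.47 dB
∠T = 77.12° − 66.80° = 10.32°

13.5 dB, 10.3°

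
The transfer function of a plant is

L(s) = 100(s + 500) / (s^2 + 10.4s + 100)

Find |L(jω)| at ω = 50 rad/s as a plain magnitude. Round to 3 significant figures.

At s = jω = j50:
zero (s+500): 500 + j50 → |·| = √(500²+50²) = √252500 ≈ 502.49, ∠ = arctan(50/500) ≈ 5.71°
quadratic: (j50)² + 10.4·j50 + 100 = -2400 + j520 → |·| ≈ 2455.7, ∠ ≈ 167.77°
|L| = 100 · 502.49 / 2455.7 ≈ 20.462

20.5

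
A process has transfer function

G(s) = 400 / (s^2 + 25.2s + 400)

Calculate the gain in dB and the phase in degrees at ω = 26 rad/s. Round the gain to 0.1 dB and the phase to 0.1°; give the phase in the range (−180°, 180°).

At s = jω = j26:
quadratic: (j26)² + 25.2·j26 + 400 = -276 + j655.2 → |·| ≈ 710.96, ∠ ≈ 112.84°
|G| = 400 / 710.96 ≈ 0.56262
Gain = 20 log₁₀(0.56262) ≈ -5.00 dB
∠G = 0.00° − 112.84° = -112.84°

-5.0 dB, -112.8°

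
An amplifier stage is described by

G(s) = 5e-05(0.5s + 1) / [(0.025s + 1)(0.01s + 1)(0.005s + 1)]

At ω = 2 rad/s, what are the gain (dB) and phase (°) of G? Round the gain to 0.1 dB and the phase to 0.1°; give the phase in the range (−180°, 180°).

-83.0 dB, 40.4°

At ω = 2 rad/s:
zero (1 + j2·0.5) = 1 + j1 → |·| ≈ 1.4142, ∠ ≈ 45.00°
pole (1 + j2·0.025) = 1 + j0.05 → |·| ≈ 1.0012, ∠ ≈ 2.86°
pole (1 + j2·0.01) = 1 + j0.02 → |·| ≈ 1.0002, ∠ ≈ 1.15°
pole (1 + j2·0.005) = 1 + j0.01 → |·| ≈ 1, ∠ ≈ 0.57°
|G| = 5e-05 · 1.4142 / (1.0012 · 1.0002 · 1) ≈ 7.0611e-05
Gain = 20 log₁₀(7.0611e-05) ≈ -83.02 dB
∠G = (45.00°) − (2.86° + 1.15° + 0.57°) = 40.42°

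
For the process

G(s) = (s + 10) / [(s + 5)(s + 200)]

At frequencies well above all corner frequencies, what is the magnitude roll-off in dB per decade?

-20 dB/decade

Each pole contributes −20 dB/decade at high frequency; each zero contributes +20 dB/decade.
Net: 1 zero(s) − 2 pole(s) → -20 dB/decade.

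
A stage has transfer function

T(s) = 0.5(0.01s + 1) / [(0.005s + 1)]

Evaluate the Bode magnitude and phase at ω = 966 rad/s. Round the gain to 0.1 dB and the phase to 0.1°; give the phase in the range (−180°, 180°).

At ω = 966 rad/s:
zero (1 + j966·0.01) = 1 + j9.66 → |·| ≈ 9.7116, ∠ ≈ 84.09°
pole (1 + j966·0.005) = 1 + j4.83 → |·| ≈ 4.9324, ∠ ≈ 78.30°
|T| = 0.5 · 9.7116 / (4.9324) ≈ 0.98447
Gain = 20 log₁₀(0.98447) ≈ -0.14 dB
∠T = (84.09°) − (78.30°) = 5.79°

-0.1 dB, 5.8°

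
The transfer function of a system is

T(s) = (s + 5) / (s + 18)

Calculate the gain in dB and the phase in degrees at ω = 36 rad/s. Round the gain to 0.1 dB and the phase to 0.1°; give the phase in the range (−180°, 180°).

-0.9 dB, 18.7°

At s = jω = j36:
zero (s+5): 5 + j36 → |·| = √(5²+36²) = √1321 ≈ 36.346, ∠ = arctan(36/5) ≈ 82.09°
pole (s+18): 18 + j36 → |·| = √(18²+36²) = √1620 ≈ 40.249, ∠ = arctan(36/18) ≈ 63.43°
|T| = 1 · 36.346 / 40.249 ≈ 0.90303
Gain = 20 log₁₀(0.90303) ≈ -0.89 dB
∠T = 82.09° − 63.43° = 18.66°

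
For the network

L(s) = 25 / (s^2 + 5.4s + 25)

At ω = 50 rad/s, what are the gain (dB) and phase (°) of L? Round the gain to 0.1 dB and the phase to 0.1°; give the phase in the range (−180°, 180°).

-40.0 dB, -173.8°

At s = jω = j50:
quadratic: (j50)² + 5.4·j50 + 25 = -2475 + j270 → |·| ≈ 2489.7, ∠ ≈ 173.77°
|L| = 25 / 2489.7 ≈ 0.010041
Gain = 20 log₁₀(0.010041) ≈ -39.96 dB
∠L = 0.00° − 173.77° = -173.77°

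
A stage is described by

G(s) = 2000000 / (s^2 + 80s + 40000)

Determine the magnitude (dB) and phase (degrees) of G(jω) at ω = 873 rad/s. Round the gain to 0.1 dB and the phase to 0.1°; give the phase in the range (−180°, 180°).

At s = jω = j873:
quadratic: (j873)² + 80·j873 + 40000 = -722129 + j69840 → |·| ≈ 7.255e+05, ∠ ≈ 174.48°
|G| = 2000000 / 7.255e+05 ≈ 2.7567
Gain = 20 log₁₀(2.7567) ≈ 8.81 dB
∠G = 0.00° − 174.48° = -174.48°

8.8 dB, -174.5°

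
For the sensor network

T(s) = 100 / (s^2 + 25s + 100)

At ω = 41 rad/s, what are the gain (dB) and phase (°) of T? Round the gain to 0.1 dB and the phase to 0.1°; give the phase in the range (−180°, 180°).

-25.5 dB, -147.0°

Substitute s = j41:
Numerator: 100 = 100 + j0
Denominator: (j41)^2 + 25(j41) + 100 = -1581 + j1025
|N| = √(100² + 0²) ≈ 100, ∠N ≈ 0.00°
|D| = √(1581² + 1025²) ≈ 1884.2, ∠D ≈ 147.04°
|T| = 100 / 1884.2 ≈ 0.053073
Gain = 20 log₁₀(0.053073) ≈ -25.50 dB
∠T = 0.00° − 147.04° = -147.04°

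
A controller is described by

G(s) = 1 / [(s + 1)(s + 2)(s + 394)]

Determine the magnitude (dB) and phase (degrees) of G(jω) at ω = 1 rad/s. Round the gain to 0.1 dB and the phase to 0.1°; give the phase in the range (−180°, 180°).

At s = jω = j1:
pole (s+1): 1 + j1 → |·| = √(1²+1²) = √2 ≈ 1.4142, ∠ = arctan(1/1) ≈ 45.00°
pole (s+2): 2 + j1 → |·| = √(2²+1²) = √5 ≈ 2.2361, ∠ = arctan(1/2) ≈ 26.57°
pole (s+394): 394 + j1 → |·| = √(394²+1²) = √155237 ≈ 394, ∠ = arctan(1/394) ≈ 0.15°
|G| = 1 / 1245.9 ≈ 0.00080263
Gain = 20 log₁₀(0.00080263) ≈ -61.91 dB
∠G = 0.00° − 71.72° = -71.72°

-61.9 dB, -71.7°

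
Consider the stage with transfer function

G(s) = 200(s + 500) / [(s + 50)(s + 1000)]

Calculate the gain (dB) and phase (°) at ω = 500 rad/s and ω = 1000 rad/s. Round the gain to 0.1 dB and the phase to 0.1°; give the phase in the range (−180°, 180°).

At s = jω = j500:
zero (s+500): 500 + j500 → |·| = √(500²+500²) = √500000 ≈ 707.11, ∠ = arctan(500/500) ≈ 45.00°
pole (s+50): 50 + j500 → |·| = √(50²+500²) = √252500 ≈ 502.49, ∠ = arctan(500/50) ≈ 84.29°
pole (s+1000): 1000 + j500 → |·| = √(1000²+500²) = √1250000 ≈ 1118, ∠ = arctan(500/1000) ≈ 26.57°
|G| = 200 · 707.11 / 5.6178e+05 ≈ 0.25174
Gain = 20 log₁₀(0.25174) ≈ -11.98 dB
∠G = 45.00° − 110.86° = -65.86°

At s = jω = j1000:
zero (s+500): 500 + j1000 → |·| = √(500²+1000²) = √1250000 ≈ 1118, ∠ = arctan(1000/500) ≈ 63.43°
pole (s+50): 50 + j1000 → |·| = √(50²+1000²) = √1002500 ≈ 1001.2, ∠ = arctan(1000/50) ≈ 87.14°
pole (s+1000): 1000 + j1000 → |·| = √(1000²+1000²) = √2000000 ≈ 1414.2, ∠ = arctan(1000/1000) ≈ 45.00°
|G| = 200 · 1118 / 1.4159e+06 ≈ 0.15792
Gain = 20 log₁₀(0.15792) ≈ -16.03 dB
∠G = 63.43° − 132.14° = -68.71°

ω = 500: -12.0 dB, -65.9°; ω = 1000: -16.0 dB, -68.7°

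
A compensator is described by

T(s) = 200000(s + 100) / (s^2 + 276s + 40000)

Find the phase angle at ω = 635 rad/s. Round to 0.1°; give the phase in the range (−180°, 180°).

At s = jω = j635:
zero (s+100): 100 + j635 → |·| = √(100²+635²) = √413225 ≈ 642.83, ∠ = arctan(635/100) ≈ 81.05°
quadratic: (j635)² + 276·j635 + 40000 = -363225 + j175260 → |·| ≈ 4.033e+05, ∠ ≈ 154.24°
∠T = 81.05° − 154.24° = -73.19°

-73.2°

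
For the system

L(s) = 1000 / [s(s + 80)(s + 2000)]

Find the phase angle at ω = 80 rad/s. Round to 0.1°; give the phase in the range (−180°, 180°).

At s = jω = j80:
pole (s+80): 80 + j80 → |·| = √(80²+80²) = √12800 ≈ 113.14, ∠ = arctan(80/80) ≈ 45.00°
pole (s+2000): 2000 + j80 → |·| = √(2000²+80²) = √4006400 ≈ 2001.6, ∠ = arctan(80/2000) ≈ 2.29°
pole at origin: |s| = 80, ∠ = 90.00° (in denominator)
∠L = 0.00° − 137.29° = -137.29°

-137.3°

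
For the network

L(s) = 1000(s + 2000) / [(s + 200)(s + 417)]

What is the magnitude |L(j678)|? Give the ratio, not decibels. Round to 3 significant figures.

3.75

At s = jω = j678:
zero (s+2000): 2000 + j678 → |·| = √(2000²+678²) = √4459684 ≈ 2111.8, ∠ = arctan(678/2000) ≈ 18.73°
pole (s+200): 200 + j678 → |·| = √(200²+678²) = √499684 ≈ 706.88, ∠ = arctan(678/200) ≈ 73.56°
pole (s+417): 417 + j678 → |·| = √(417²+678²) = √633573 ≈ 795.97, ∠ = arctan(678/417) ≈ 58.41°
|L| = 1000 · 2111.8 / 5.6266e+05 ≈ 3.7532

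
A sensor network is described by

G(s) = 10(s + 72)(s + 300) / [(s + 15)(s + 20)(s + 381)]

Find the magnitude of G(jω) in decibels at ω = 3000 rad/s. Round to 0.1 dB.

-49.6 dB

At s = jω = j3000:
zero (s+72): 72 + j3000 → |·| = √(72²+3000²) = √9005184 ≈ 3000.9, ∠ = arctan(3000/72) ≈ 88.63°
zero (s+300): 300 + j3000 → |·| = √(300²+3000²) = √9090000 ≈ 3015, ∠ = arctan(3000/300) ≈ 84.29°
pole (s+15): 15 + j3000 → |·| = √(15²+3000²) = √9000225 ≈ 3000, ∠ = arctan(3000/15) ≈ 89.71°
pole (s+20): 20 + j3000 → |·| = √(20²+3000²) = √9000400 ≈ 3000.1, ∠ = arctan(3000/20) ≈ 89.62°
pole (s+381): 381 + j3000 → |·| = √(381²+3000²) = √9145161 ≈ 3024.1, ∠ = arctan(3000/381) ≈ 82.76°
|G| = 10 · 9.0477e+06 / 2.7218e+10 ≈ 0.0033242
Gain = 20 log₁₀(0.0033242) ≈ -49.57 dB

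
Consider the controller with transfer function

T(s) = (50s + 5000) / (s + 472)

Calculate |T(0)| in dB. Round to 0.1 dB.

T(0) = 5000 / 472 ≈ 10.593
20 log₁₀(10.593) ≈ 20.50 dB

20.5 dB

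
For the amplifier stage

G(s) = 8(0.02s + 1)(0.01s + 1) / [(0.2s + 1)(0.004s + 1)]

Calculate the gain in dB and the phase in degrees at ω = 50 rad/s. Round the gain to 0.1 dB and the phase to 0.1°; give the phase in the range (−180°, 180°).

At ω = 50 rad/s:
zero (1 + j50·0.02) = 1 + j1 → |·| ≈ 1.4142, ∠ ≈ 45.00°
zero (1 + j50·0.01) = 1 + j0.5 → |·| ≈ 1.118, ∠ ≈ 26.57°
pole (1 + j50·0.2) = 1 + j10 → |·| ≈ 10.05, ∠ ≈ 84.29°
pole (1 + j50·0.004) = 1 + j0.2 → |·| ≈ 1.0198, ∠ ≈ 11.31°
|G| = 8 · 1.4142 · 1.118 / (10.05 · 1.0198) ≈ 1.2341
Gain = 20 log₁₀(1.2341) ≈ 1.83 dB
∠G = (45.00° + 26.57°) − (84.29° + 11.31°) = -24.03°

1.8 dB, -24.0°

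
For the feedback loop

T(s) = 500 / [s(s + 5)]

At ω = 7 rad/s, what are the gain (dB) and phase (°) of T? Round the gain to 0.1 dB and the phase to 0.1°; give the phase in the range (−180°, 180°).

At s = jω = j7:
pole (s+5): 5 + j7 → |·| = √(5²+7²) = √74 ≈ 8.6023, ∠ = arctan(7/5) ≈ 54.46°
pole at origin: |s| = 7, ∠ = 90.00° (in denominator)
|T| = 500 / 60.216 ≈ 8.3034
Gain = 20 log₁₀(8.3034) ≈ 18.39 dB
∠T = 0.00° − 144.46° = -144.46°

18.4 dB, -144.5°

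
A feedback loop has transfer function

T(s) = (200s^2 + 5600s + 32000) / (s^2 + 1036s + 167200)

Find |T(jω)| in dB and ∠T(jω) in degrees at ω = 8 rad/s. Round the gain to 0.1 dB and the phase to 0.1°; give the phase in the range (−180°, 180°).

Substitute s = j8:
Numerator: 200(j8)^2 + 5600(j8) + 32000 = 19200 + j44800
Denominator: (j8)^2 + 1036(j8) + 167200 = 167136 + j8288
|N| = √(19200² + 44800²) ≈ 48741, ∠N ≈ 66.80°
|D| = √(167136² + 8288²) ≈ 1.6734e+05, ∠D ≈ 2.84°
|T| = 48741 / 1.6734e+05 ≈ 0.29127
Gain = 20 log₁₀(0.29127) ≈ -10.71 dB
∠T = 66.80° − 2.84° = 63.96°

-10.7 dB, 64.0°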